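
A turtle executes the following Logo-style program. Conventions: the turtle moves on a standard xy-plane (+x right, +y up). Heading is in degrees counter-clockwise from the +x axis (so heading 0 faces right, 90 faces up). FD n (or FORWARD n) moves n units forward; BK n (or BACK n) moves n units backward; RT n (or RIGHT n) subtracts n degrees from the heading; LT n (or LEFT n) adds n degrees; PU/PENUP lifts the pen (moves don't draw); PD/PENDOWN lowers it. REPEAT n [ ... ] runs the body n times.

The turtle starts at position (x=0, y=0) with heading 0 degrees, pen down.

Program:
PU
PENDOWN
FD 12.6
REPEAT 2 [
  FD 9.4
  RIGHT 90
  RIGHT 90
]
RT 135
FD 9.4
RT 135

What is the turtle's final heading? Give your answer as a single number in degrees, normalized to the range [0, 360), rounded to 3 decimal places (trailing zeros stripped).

Executing turtle program step by step:
Start: pos=(0,0), heading=0, pen down
PU: pen up
PD: pen down
FD 12.6: (0,0) -> (12.6,0) [heading=0, draw]
REPEAT 2 [
  -- iteration 1/2 --
  FD 9.4: (12.6,0) -> (22,0) [heading=0, draw]
  RT 90: heading 0 -> 270
  RT 90: heading 270 -> 180
  -- iteration 2/2 --
  FD 9.4: (22,0) -> (12.6,0) [heading=180, draw]
  RT 90: heading 180 -> 90
  RT 90: heading 90 -> 0
]
RT 135: heading 0 -> 225
FD 9.4: (12.6,0) -> (5.953,-6.647) [heading=225, draw]
RT 135: heading 225 -> 90
Final: pos=(5.953,-6.647), heading=90, 4 segment(s) drawn

Answer: 90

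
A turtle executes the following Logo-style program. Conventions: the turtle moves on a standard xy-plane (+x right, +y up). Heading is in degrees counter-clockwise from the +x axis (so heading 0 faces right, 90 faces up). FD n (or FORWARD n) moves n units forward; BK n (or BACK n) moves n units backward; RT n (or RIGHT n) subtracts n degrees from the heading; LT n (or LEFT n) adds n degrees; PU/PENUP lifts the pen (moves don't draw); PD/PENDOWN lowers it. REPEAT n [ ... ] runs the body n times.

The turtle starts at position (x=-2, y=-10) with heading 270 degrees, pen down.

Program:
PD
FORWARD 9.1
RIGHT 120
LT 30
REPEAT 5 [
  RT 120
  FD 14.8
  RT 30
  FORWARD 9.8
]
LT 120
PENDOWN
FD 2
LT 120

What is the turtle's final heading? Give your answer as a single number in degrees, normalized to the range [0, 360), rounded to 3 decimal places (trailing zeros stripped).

Executing turtle program step by step:
Start: pos=(-2,-10), heading=270, pen down
PD: pen down
FD 9.1: (-2,-10) -> (-2,-19.1) [heading=270, draw]
RT 120: heading 270 -> 150
LT 30: heading 150 -> 180
REPEAT 5 [
  -- iteration 1/5 --
  RT 120: heading 180 -> 60
  FD 14.8: (-2,-19.1) -> (5.4,-6.283) [heading=60, draw]
  RT 30: heading 60 -> 30
  FD 9.8: (5.4,-6.283) -> (13.887,-1.383) [heading=30, draw]
  -- iteration 2/5 --
  RT 120: heading 30 -> 270
  FD 14.8: (13.887,-1.383) -> (13.887,-16.183) [heading=270, draw]
  RT 30: heading 270 -> 240
  FD 9.8: (13.887,-16.183) -> (8.987,-24.67) [heading=240, draw]
  -- iteration 3/5 --
  RT 120: heading 240 -> 120
  FD 14.8: (8.987,-24.67) -> (1.587,-11.853) [heading=120, draw]
  RT 30: heading 120 -> 90
  FD 9.8: (1.587,-11.853) -> (1.587,-2.053) [heading=90, draw]
  -- iteration 4/5 --
  RT 120: heading 90 -> 330
  FD 14.8: (1.587,-2.053) -> (14.404,-9.453) [heading=330, draw]
  RT 30: heading 330 -> 300
  FD 9.8: (14.404,-9.453) -> (19.304,-17.94) [heading=300, draw]
  -- iteration 5/5 --
  RT 120: heading 300 -> 180
  FD 14.8: (19.304,-17.94) -> (4.504,-17.94) [heading=180, draw]
  RT 30: heading 180 -> 150
  FD 9.8: (4.504,-17.94) -> (-3.983,-13.04) [heading=150, draw]
]
LT 120: heading 150 -> 270
PD: pen down
FD 2: (-3.983,-13.04) -> (-3.983,-15.04) [heading=270, draw]
LT 120: heading 270 -> 30
Final: pos=(-3.983,-15.04), heading=30, 12 segment(s) drawn

Answer: 30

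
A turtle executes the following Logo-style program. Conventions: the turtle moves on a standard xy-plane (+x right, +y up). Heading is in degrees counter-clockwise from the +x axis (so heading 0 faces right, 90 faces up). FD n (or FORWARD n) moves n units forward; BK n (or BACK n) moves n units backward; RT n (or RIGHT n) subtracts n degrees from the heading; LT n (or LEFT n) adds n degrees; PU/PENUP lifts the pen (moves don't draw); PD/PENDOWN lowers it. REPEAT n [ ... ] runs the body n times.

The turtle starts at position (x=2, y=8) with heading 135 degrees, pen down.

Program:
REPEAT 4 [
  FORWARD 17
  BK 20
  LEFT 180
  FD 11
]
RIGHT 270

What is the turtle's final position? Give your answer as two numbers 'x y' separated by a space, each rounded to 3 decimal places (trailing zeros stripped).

Executing turtle program step by step:
Start: pos=(2,8), heading=135, pen down
REPEAT 4 [
  -- iteration 1/4 --
  FD 17: (2,8) -> (-10.021,20.021) [heading=135, draw]
  BK 20: (-10.021,20.021) -> (4.121,5.879) [heading=135, draw]
  LT 180: heading 135 -> 315
  FD 11: (4.121,5.879) -> (11.899,-1.899) [heading=315, draw]
  -- iteration 2/4 --
  FD 17: (11.899,-1.899) -> (23.92,-13.92) [heading=315, draw]
  BK 20: (23.92,-13.92) -> (9.778,0.222) [heading=315, draw]
  LT 180: heading 315 -> 135
  FD 11: (9.778,0.222) -> (2,8) [heading=135, draw]
  -- iteration 3/4 --
  FD 17: (2,8) -> (-10.021,20.021) [heading=135, draw]
  BK 20: (-10.021,20.021) -> (4.121,5.879) [heading=135, draw]
  LT 180: heading 135 -> 315
  FD 11: (4.121,5.879) -> (11.899,-1.899) [heading=315, draw]
  -- iteration 4/4 --
  FD 17: (11.899,-1.899) -> (23.92,-13.92) [heading=315, draw]
  BK 20: (23.92,-13.92) -> (9.778,0.222) [heading=315, draw]
  LT 180: heading 315 -> 135
  FD 11: (9.778,0.222) -> (2,8) [heading=135, draw]
]
RT 270: heading 135 -> 225
Final: pos=(2,8), heading=225, 12 segment(s) drawn

Answer: 2 8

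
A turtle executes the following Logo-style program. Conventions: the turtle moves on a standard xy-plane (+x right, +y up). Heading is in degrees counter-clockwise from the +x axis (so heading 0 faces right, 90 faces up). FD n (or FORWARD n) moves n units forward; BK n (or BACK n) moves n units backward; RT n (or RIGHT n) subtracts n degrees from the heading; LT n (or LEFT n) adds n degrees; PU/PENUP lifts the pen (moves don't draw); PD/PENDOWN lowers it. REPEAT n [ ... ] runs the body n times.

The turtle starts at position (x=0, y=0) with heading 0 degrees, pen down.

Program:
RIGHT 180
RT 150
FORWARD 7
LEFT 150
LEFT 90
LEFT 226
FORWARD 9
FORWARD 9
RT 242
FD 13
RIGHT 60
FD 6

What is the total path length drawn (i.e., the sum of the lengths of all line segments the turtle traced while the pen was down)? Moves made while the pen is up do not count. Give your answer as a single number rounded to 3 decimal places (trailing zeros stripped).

Answer: 44

Derivation:
Executing turtle program step by step:
Start: pos=(0,0), heading=0, pen down
RT 180: heading 0 -> 180
RT 150: heading 180 -> 30
FD 7: (0,0) -> (6.062,3.5) [heading=30, draw]
LT 150: heading 30 -> 180
LT 90: heading 180 -> 270
LT 226: heading 270 -> 136
FD 9: (6.062,3.5) -> (-0.412,9.752) [heading=136, draw]
FD 9: (-0.412,9.752) -> (-6.886,16.004) [heading=136, draw]
RT 242: heading 136 -> 254
FD 13: (-6.886,16.004) -> (-10.469,3.507) [heading=254, draw]
RT 60: heading 254 -> 194
FD 6: (-10.469,3.507) -> (-16.291,2.056) [heading=194, draw]
Final: pos=(-16.291,2.056), heading=194, 5 segment(s) drawn

Segment lengths:
  seg 1: (0,0) -> (6.062,3.5), length = 7
  seg 2: (6.062,3.5) -> (-0.412,9.752), length = 9
  seg 3: (-0.412,9.752) -> (-6.886,16.004), length = 9
  seg 4: (-6.886,16.004) -> (-10.469,3.507), length = 13
  seg 5: (-10.469,3.507) -> (-16.291,2.056), length = 6
Total = 44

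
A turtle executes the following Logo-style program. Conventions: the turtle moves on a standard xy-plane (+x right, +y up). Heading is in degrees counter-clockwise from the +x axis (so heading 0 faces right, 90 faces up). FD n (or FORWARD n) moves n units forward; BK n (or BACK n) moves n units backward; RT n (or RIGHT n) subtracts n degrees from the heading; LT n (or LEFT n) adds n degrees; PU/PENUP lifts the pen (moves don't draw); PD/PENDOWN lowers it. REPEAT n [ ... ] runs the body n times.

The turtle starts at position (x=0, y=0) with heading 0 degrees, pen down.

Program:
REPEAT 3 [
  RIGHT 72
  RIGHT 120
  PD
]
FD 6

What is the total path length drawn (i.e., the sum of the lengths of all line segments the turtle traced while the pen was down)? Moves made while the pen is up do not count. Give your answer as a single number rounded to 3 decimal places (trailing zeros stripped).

Answer: 6

Derivation:
Executing turtle program step by step:
Start: pos=(0,0), heading=0, pen down
REPEAT 3 [
  -- iteration 1/3 --
  RT 72: heading 0 -> 288
  RT 120: heading 288 -> 168
  PD: pen down
  -- iteration 2/3 --
  RT 72: heading 168 -> 96
  RT 120: heading 96 -> 336
  PD: pen down
  -- iteration 3/3 --
  RT 72: heading 336 -> 264
  RT 120: heading 264 -> 144
  PD: pen down
]
FD 6: (0,0) -> (-4.854,3.527) [heading=144, draw]
Final: pos=(-4.854,3.527), heading=144, 1 segment(s) drawn

Segment lengths:
  seg 1: (0,0) -> (-4.854,3.527), length = 6
Total = 6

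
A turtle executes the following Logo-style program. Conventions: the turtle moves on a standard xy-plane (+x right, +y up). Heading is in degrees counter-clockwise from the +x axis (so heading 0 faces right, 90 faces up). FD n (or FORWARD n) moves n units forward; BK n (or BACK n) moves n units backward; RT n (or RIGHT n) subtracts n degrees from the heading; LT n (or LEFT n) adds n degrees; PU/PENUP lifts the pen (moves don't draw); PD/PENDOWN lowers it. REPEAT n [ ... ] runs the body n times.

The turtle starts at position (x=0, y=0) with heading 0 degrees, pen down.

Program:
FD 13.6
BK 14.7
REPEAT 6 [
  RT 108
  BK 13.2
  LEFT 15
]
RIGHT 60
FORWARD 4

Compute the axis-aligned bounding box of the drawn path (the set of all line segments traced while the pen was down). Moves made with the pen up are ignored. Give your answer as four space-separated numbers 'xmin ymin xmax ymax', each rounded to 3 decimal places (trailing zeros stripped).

Executing turtle program step by step:
Start: pos=(0,0), heading=0, pen down
FD 13.6: (0,0) -> (13.6,0) [heading=0, draw]
BK 14.7: (13.6,0) -> (-1.1,0) [heading=0, draw]
REPEAT 6 [
  -- iteration 1/6 --
  RT 108: heading 0 -> 252
  BK 13.2: (-1.1,0) -> (2.979,12.554) [heading=252, draw]
  LT 15: heading 252 -> 267
  -- iteration 2/6 --
  RT 108: heading 267 -> 159
  BK 13.2: (2.979,12.554) -> (15.302,7.823) [heading=159, draw]
  LT 15: heading 159 -> 174
  -- iteration 3/6 --
  RT 108: heading 174 -> 66
  BK 13.2: (15.302,7.823) -> (9.933,-4.235) [heading=66, draw]
  LT 15: heading 66 -> 81
  -- iteration 4/6 --
  RT 108: heading 81 -> 333
  BK 13.2: (9.933,-4.235) -> (-1.828,1.757) [heading=333, draw]
  LT 15: heading 333 -> 348
  -- iteration 5/6 --
  RT 108: heading 348 -> 240
  BK 13.2: (-1.828,1.757) -> (4.772,13.189) [heading=240, draw]
  LT 15: heading 240 -> 255
  -- iteration 6/6 --
  RT 108: heading 255 -> 147
  BK 13.2: (4.772,13.189) -> (15.843,6) [heading=147, draw]
  LT 15: heading 147 -> 162
]
RT 60: heading 162 -> 102
FD 4: (15.843,6) -> (15.011,9.912) [heading=102, draw]
Final: pos=(15.011,9.912), heading=102, 9 segment(s) drawn

Segment endpoints: x in {-1.828, -1.1, 0, 2.979, 4.772, 9.933, 13.6, 15.011, 15.302, 15.843}, y in {-4.235, 0, 1.757, 6, 7.823, 9.912, 12.554, 13.189}
xmin=-1.828, ymin=-4.235, xmax=15.843, ymax=13.189

Answer: -1.828 -4.235 15.843 13.189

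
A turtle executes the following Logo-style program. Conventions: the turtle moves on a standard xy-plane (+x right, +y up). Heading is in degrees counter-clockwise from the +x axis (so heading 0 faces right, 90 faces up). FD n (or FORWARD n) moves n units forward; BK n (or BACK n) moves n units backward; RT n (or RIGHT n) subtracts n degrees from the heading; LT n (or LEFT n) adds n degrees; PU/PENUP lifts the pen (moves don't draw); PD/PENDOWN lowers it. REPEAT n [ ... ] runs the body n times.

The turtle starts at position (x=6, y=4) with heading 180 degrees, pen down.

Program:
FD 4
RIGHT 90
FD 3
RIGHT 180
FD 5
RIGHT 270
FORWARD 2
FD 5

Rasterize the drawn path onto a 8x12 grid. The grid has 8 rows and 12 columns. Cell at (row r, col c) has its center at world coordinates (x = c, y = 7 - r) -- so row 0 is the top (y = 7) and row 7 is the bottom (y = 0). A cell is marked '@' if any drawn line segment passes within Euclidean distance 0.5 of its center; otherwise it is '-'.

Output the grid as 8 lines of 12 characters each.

Segment 0: (6,4) -> (2,4)
Segment 1: (2,4) -> (2,7)
Segment 2: (2,7) -> (2,2)
Segment 3: (2,2) -> (4,2)
Segment 4: (4,2) -> (9,2)

Answer: --@---------
--@---------
--@---------
--@@@@@-----
--@---------
--@@@@@@@@--
------------
------------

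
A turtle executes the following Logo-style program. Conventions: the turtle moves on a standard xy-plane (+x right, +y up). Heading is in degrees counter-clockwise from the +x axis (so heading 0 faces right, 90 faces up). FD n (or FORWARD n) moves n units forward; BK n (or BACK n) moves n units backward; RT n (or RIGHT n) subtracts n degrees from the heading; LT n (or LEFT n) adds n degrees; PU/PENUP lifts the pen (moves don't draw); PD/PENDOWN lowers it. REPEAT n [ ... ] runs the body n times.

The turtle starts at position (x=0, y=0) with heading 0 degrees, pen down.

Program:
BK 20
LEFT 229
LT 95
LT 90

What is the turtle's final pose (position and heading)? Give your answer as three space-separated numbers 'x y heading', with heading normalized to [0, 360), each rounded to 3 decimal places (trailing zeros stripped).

Answer: -20 0 54

Derivation:
Executing turtle program step by step:
Start: pos=(0,0), heading=0, pen down
BK 20: (0,0) -> (-20,0) [heading=0, draw]
LT 229: heading 0 -> 229
LT 95: heading 229 -> 324
LT 90: heading 324 -> 54
Final: pos=(-20,0), heading=54, 1 segment(s) drawn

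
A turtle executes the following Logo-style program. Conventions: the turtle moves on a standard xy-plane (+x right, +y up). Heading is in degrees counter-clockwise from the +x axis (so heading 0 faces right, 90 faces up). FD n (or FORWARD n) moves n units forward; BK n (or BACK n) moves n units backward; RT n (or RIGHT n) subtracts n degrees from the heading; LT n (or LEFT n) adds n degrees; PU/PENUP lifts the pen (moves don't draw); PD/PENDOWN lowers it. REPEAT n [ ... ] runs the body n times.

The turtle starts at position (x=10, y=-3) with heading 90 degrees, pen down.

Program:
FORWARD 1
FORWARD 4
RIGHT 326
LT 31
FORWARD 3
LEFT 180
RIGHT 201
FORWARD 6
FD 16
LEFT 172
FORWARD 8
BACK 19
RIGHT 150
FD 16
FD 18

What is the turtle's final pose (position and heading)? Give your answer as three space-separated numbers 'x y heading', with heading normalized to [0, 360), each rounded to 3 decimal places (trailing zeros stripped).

Answer: -45.528 41.822 156

Derivation:
Executing turtle program step by step:
Start: pos=(10,-3), heading=90, pen down
FD 1: (10,-3) -> (10,-2) [heading=90, draw]
FD 4: (10,-2) -> (10,2) [heading=90, draw]
RT 326: heading 90 -> 124
LT 31: heading 124 -> 155
FD 3: (10,2) -> (7.281,3.268) [heading=155, draw]
LT 180: heading 155 -> 335
RT 201: heading 335 -> 134
FD 6: (7.281,3.268) -> (3.113,7.584) [heading=134, draw]
FD 16: (3.113,7.584) -> (-8.001,19.093) [heading=134, draw]
LT 172: heading 134 -> 306
FD 8: (-8.001,19.093) -> (-3.299,12.621) [heading=306, draw]
BK 19: (-3.299,12.621) -> (-14.467,27.993) [heading=306, draw]
RT 150: heading 306 -> 156
FD 16: (-14.467,27.993) -> (-29.084,34.5) [heading=156, draw]
FD 18: (-29.084,34.5) -> (-45.528,41.822) [heading=156, draw]
Final: pos=(-45.528,41.822), heading=156, 9 segment(s) drawn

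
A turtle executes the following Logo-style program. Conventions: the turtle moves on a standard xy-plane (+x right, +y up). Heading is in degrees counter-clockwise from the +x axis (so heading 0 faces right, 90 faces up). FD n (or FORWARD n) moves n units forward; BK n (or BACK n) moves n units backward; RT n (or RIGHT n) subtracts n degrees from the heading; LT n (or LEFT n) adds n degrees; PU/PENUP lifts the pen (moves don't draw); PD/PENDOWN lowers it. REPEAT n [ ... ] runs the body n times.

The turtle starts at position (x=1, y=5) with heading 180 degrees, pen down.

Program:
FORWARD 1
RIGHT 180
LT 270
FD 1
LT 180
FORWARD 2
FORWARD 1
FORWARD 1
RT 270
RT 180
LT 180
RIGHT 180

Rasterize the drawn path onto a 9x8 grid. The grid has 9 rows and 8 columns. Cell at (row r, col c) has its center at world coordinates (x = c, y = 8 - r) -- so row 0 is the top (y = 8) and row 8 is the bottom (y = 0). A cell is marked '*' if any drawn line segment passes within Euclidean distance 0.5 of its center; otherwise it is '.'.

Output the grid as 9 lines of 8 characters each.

Answer: *.......
*.......
*.......
**......
*.......
........
........
........
........

Derivation:
Segment 0: (1,5) -> (0,5)
Segment 1: (0,5) -> (-0,4)
Segment 2: (-0,4) -> (0,6)
Segment 3: (0,6) -> (0,7)
Segment 4: (0,7) -> (0,8)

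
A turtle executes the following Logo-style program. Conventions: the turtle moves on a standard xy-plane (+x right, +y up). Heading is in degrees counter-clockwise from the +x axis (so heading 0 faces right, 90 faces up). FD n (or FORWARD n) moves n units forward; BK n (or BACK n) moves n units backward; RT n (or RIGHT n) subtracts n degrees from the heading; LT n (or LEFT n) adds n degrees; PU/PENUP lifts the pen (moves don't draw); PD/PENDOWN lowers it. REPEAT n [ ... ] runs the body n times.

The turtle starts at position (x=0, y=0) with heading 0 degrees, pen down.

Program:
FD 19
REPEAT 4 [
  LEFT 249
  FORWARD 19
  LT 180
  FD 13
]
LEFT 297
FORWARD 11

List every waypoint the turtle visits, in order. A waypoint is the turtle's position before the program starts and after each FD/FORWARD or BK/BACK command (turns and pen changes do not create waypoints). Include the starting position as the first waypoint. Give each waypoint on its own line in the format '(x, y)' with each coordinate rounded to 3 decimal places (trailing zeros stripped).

Executing turtle program step by step:
Start: pos=(0,0), heading=0, pen down
FD 19: (0,0) -> (19,0) [heading=0, draw]
REPEAT 4 [
  -- iteration 1/4 --
  LT 249: heading 0 -> 249
  FD 19: (19,0) -> (12.191,-17.738) [heading=249, draw]
  LT 180: heading 249 -> 69
  FD 13: (12.191,-17.738) -> (16.85,-5.601) [heading=69, draw]
  -- iteration 2/4 --
  LT 249: heading 69 -> 318
  FD 19: (16.85,-5.601) -> (30.97,-18.315) [heading=318, draw]
  LT 180: heading 318 -> 138
  FD 13: (30.97,-18.315) -> (21.309,-9.616) [heading=138, draw]
  -- iteration 3/4 --
  LT 249: heading 138 -> 27
  FD 19: (21.309,-9.616) -> (38.238,-0.99) [heading=27, draw]
  LT 180: heading 27 -> 207
  FD 13: (38.238,-0.99) -> (26.655,-6.892) [heading=207, draw]
  -- iteration 4/4 --
  LT 249: heading 207 -> 96
  FD 19: (26.655,-6.892) -> (24.669,12.004) [heading=96, draw]
  LT 180: heading 96 -> 276
  FD 13: (24.669,12.004) -> (26.028,-0.925) [heading=276, draw]
]
LT 297: heading 276 -> 213
FD 11: (26.028,-0.925) -> (16.802,-6.916) [heading=213, draw]
Final: pos=(16.802,-6.916), heading=213, 10 segment(s) drawn
Waypoints (11 total):
(0, 0)
(19, 0)
(12.191, -17.738)
(16.85, -5.601)
(30.97, -18.315)
(21.309, -9.616)
(38.238, -0.99)
(26.655, -6.892)
(24.669, 12.004)
(26.028, -0.925)
(16.802, -6.916)

Answer: (0, 0)
(19, 0)
(12.191, -17.738)
(16.85, -5.601)
(30.97, -18.315)
(21.309, -9.616)
(38.238, -0.99)
(26.655, -6.892)
(24.669, 12.004)
(26.028, -0.925)
(16.802, -6.916)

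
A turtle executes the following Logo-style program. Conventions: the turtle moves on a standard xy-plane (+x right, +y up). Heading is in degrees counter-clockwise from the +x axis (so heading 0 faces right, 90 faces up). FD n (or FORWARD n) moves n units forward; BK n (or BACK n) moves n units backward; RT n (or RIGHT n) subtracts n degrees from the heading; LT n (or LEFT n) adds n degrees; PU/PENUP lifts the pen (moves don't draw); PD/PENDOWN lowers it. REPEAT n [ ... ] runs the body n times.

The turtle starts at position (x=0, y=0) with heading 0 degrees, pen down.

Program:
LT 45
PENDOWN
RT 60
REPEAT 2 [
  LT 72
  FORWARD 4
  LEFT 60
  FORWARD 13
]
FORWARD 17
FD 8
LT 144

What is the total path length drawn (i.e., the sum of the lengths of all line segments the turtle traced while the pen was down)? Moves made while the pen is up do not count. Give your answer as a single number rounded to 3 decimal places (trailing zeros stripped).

Executing turtle program step by step:
Start: pos=(0,0), heading=0, pen down
LT 45: heading 0 -> 45
PD: pen down
RT 60: heading 45 -> 345
REPEAT 2 [
  -- iteration 1/2 --
  LT 72: heading 345 -> 57
  FD 4: (0,0) -> (2.179,3.355) [heading=57, draw]
  LT 60: heading 57 -> 117
  FD 13: (2.179,3.355) -> (-3.723,14.938) [heading=117, draw]
  -- iteration 2/2 --
  LT 72: heading 117 -> 189
  FD 4: (-3.723,14.938) -> (-7.674,14.312) [heading=189, draw]
  LT 60: heading 189 -> 249
  FD 13: (-7.674,14.312) -> (-12.333,2.175) [heading=249, draw]
]
FD 17: (-12.333,2.175) -> (-18.425,-13.695) [heading=249, draw]
FD 8: (-18.425,-13.695) -> (-21.292,-21.164) [heading=249, draw]
LT 144: heading 249 -> 33
Final: pos=(-21.292,-21.164), heading=33, 6 segment(s) drawn

Segment lengths:
  seg 1: (0,0) -> (2.179,3.355), length = 4
  seg 2: (2.179,3.355) -> (-3.723,14.938), length = 13
  seg 3: (-3.723,14.938) -> (-7.674,14.312), length = 4
  seg 4: (-7.674,14.312) -> (-12.333,2.175), length = 13
  seg 5: (-12.333,2.175) -> (-18.425,-13.695), length = 17
  seg 6: (-18.425,-13.695) -> (-21.292,-21.164), length = 8
Total = 59

Answer: 59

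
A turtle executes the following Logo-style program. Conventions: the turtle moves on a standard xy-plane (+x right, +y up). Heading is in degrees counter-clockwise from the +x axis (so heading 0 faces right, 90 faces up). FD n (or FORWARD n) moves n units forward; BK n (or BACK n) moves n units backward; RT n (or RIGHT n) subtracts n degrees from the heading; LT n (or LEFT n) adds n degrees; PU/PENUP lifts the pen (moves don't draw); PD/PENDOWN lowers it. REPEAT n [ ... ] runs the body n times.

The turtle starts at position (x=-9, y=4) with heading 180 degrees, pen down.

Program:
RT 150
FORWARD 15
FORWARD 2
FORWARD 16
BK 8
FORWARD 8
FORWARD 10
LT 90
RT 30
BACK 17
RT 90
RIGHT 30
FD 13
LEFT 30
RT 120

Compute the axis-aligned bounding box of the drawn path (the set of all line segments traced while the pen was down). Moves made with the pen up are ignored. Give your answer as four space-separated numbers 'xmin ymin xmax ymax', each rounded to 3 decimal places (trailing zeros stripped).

Executing turtle program step by step:
Start: pos=(-9,4), heading=180, pen down
RT 150: heading 180 -> 30
FD 15: (-9,4) -> (3.99,11.5) [heading=30, draw]
FD 2: (3.99,11.5) -> (5.722,12.5) [heading=30, draw]
FD 16: (5.722,12.5) -> (19.579,20.5) [heading=30, draw]
BK 8: (19.579,20.5) -> (12.651,16.5) [heading=30, draw]
FD 8: (12.651,16.5) -> (19.579,20.5) [heading=30, draw]
FD 10: (19.579,20.5) -> (28.239,25.5) [heading=30, draw]
LT 90: heading 30 -> 120
RT 30: heading 120 -> 90
BK 17: (28.239,25.5) -> (28.239,8.5) [heading=90, draw]
RT 90: heading 90 -> 0
RT 30: heading 0 -> 330
FD 13: (28.239,8.5) -> (39.497,2) [heading=330, draw]
LT 30: heading 330 -> 0
RT 120: heading 0 -> 240
Final: pos=(39.497,2), heading=240, 8 segment(s) drawn

Segment endpoints: x in {-9, 3.99, 5.722, 12.651, 19.579, 28.239, 39.497}, y in {2, 4, 8.5, 11.5, 12.5, 16.5, 20.5, 25.5}
xmin=-9, ymin=2, xmax=39.497, ymax=25.5

Answer: -9 2 39.497 25.5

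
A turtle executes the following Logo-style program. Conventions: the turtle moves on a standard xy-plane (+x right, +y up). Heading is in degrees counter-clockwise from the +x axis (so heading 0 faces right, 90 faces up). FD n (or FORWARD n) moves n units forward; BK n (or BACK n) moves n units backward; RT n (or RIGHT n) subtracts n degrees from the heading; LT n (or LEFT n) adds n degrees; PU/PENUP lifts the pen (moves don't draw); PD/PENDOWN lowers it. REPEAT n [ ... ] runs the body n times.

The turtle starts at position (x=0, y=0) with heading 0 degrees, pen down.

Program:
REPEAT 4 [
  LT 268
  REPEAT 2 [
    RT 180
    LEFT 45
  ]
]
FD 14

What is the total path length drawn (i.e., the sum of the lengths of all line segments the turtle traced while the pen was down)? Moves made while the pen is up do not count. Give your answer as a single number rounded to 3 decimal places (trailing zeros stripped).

Answer: 14

Derivation:
Executing turtle program step by step:
Start: pos=(0,0), heading=0, pen down
REPEAT 4 [
  -- iteration 1/4 --
  LT 268: heading 0 -> 268
  REPEAT 2 [
    -- iteration 1/2 --
    RT 180: heading 268 -> 88
    LT 45: heading 88 -> 133
    -- iteration 2/2 --
    RT 180: heading 133 -> 313
    LT 45: heading 313 -> 358
  ]
  -- iteration 2/4 --
  LT 268: heading 358 -> 266
  REPEAT 2 [
    -- iteration 1/2 --
    RT 180: heading 266 -> 86
    LT 45: heading 86 -> 131
    -- iteration 2/2 --
    RT 180: heading 131 -> 311
    LT 45: heading 311 -> 356
  ]
  -- iteration 3/4 --
  LT 268: heading 356 -> 264
  REPEAT 2 [
    -- iteration 1/2 --
    RT 180: heading 264 -> 84
    LT 45: heading 84 -> 129
    -- iteration 2/2 --
    RT 180: heading 129 -> 309
    LT 45: heading 309 -> 354
  ]
  -- iteration 4/4 --
  LT 268: heading 354 -> 262
  REPEAT 2 [
    -- iteration 1/2 --
    RT 180: heading 262 -> 82
    LT 45: heading 82 -> 127
    -- iteration 2/2 --
    RT 180: heading 127 -> 307
    LT 45: heading 307 -> 352
  ]
]
FD 14: (0,0) -> (13.864,-1.948) [heading=352, draw]
Final: pos=(13.864,-1.948), heading=352, 1 segment(s) drawn

Segment lengths:
  seg 1: (0,0) -> (13.864,-1.948), length = 14
Total = 14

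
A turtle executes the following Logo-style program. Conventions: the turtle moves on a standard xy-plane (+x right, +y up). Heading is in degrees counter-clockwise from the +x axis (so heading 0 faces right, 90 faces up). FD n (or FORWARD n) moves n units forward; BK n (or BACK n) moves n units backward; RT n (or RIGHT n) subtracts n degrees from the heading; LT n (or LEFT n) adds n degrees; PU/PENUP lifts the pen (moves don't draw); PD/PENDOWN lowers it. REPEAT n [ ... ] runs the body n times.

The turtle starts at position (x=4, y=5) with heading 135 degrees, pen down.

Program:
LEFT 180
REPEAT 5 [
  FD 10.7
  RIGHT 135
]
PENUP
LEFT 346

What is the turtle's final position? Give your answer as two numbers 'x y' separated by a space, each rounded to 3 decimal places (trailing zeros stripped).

Executing turtle program step by step:
Start: pos=(4,5), heading=135, pen down
LT 180: heading 135 -> 315
REPEAT 5 [
  -- iteration 1/5 --
  FD 10.7: (4,5) -> (11.566,-2.566) [heading=315, draw]
  RT 135: heading 315 -> 180
  -- iteration 2/5 --
  FD 10.7: (11.566,-2.566) -> (0.866,-2.566) [heading=180, draw]
  RT 135: heading 180 -> 45
  -- iteration 3/5 --
  FD 10.7: (0.866,-2.566) -> (8.432,5) [heading=45, draw]
  RT 135: heading 45 -> 270
  -- iteration 4/5 --
  FD 10.7: (8.432,5) -> (8.432,-5.7) [heading=270, draw]
  RT 135: heading 270 -> 135
  -- iteration 5/5 --
  FD 10.7: (8.432,-5.7) -> (0.866,1.866) [heading=135, draw]
  RT 135: heading 135 -> 0
]
PU: pen up
LT 346: heading 0 -> 346
Final: pos=(0.866,1.866), heading=346, 5 segment(s) drawn

Answer: 0.866 1.866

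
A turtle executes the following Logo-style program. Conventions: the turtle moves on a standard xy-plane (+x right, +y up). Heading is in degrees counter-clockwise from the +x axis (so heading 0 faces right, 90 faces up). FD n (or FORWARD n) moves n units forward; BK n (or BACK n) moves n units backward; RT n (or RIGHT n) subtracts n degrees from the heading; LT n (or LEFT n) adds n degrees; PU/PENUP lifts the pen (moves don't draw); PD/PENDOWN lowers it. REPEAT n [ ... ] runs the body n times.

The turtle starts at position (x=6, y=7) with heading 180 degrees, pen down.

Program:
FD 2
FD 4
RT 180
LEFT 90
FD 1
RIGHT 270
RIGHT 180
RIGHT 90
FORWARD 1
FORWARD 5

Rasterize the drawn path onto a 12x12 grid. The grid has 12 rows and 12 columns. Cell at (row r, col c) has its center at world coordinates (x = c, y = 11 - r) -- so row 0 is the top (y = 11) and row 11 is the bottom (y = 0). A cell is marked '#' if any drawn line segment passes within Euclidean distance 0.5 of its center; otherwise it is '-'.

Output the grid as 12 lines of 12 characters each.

Segment 0: (6,7) -> (4,7)
Segment 1: (4,7) -> (0,7)
Segment 2: (0,7) -> (0,8)
Segment 3: (0,8) -> (0,7)
Segment 4: (0,7) -> (0,2)

Answer: ------------
------------
------------
#-----------
#######-----
#-----------
#-----------
#-----------
#-----------
#-----------
------------
------------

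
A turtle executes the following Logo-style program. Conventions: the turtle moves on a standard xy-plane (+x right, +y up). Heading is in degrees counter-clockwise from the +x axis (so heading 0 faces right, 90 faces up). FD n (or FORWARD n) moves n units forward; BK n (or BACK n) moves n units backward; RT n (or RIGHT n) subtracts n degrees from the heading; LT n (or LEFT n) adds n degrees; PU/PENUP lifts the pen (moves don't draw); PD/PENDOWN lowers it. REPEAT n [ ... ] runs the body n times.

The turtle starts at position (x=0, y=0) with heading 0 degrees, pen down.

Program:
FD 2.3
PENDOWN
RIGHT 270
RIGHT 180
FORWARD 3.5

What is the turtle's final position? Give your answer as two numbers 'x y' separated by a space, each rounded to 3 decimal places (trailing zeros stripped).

Executing turtle program step by step:
Start: pos=(0,0), heading=0, pen down
FD 2.3: (0,0) -> (2.3,0) [heading=0, draw]
PD: pen down
RT 270: heading 0 -> 90
RT 180: heading 90 -> 270
FD 3.5: (2.3,0) -> (2.3,-3.5) [heading=270, draw]
Final: pos=(2.3,-3.5), heading=270, 2 segment(s) drawn

Answer: 2.3 -3.5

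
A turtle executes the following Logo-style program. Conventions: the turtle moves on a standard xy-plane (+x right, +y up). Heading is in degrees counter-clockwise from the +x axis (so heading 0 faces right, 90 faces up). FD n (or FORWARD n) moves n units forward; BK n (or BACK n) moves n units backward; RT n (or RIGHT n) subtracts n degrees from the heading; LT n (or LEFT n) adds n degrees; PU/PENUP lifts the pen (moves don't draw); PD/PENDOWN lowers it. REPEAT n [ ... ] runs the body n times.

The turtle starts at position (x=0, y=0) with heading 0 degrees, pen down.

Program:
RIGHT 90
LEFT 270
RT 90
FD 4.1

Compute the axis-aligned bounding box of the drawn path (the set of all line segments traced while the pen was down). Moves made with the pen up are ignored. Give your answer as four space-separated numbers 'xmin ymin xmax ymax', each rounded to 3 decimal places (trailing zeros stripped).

Executing turtle program step by step:
Start: pos=(0,0), heading=0, pen down
RT 90: heading 0 -> 270
LT 270: heading 270 -> 180
RT 90: heading 180 -> 90
FD 4.1: (0,0) -> (0,4.1) [heading=90, draw]
Final: pos=(0,4.1), heading=90, 1 segment(s) drawn

Segment endpoints: x in {0, 0}, y in {0, 4.1}
xmin=0, ymin=0, xmax=0, ymax=4.1

Answer: 0 0 0 4.1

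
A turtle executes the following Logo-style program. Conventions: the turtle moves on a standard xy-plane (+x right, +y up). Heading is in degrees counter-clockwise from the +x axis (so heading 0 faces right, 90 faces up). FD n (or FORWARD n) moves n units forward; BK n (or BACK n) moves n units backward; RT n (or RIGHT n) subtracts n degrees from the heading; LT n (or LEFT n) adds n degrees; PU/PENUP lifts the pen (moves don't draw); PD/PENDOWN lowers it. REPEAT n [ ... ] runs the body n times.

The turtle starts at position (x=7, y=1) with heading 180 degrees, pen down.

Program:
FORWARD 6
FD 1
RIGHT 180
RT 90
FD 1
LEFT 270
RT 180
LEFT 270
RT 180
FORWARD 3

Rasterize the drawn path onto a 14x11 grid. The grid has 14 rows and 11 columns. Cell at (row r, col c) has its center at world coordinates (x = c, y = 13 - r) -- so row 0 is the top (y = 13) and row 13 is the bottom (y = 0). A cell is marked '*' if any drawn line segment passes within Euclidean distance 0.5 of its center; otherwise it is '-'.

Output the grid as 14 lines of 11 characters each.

Answer: -----------
-----------
-----------
-----------
-----------
-----------
-----------
-----------
-----------
-----------
*----------
*----------
********---
*----------

Derivation:
Segment 0: (7,1) -> (1,1)
Segment 1: (1,1) -> (0,1)
Segment 2: (0,1) -> (0,0)
Segment 3: (0,0) -> (0,3)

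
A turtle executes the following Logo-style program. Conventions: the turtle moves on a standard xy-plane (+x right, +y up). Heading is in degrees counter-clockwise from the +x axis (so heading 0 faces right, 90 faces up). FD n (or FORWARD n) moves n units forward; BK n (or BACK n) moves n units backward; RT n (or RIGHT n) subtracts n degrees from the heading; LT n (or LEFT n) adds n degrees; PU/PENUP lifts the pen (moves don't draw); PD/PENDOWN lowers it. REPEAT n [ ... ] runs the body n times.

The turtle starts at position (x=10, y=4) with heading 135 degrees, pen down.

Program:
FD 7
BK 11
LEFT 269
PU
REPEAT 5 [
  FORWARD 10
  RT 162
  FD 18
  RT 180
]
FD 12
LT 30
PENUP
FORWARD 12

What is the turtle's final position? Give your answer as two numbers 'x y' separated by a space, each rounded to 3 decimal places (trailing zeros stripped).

Executing turtle program step by step:
Start: pos=(10,4), heading=135, pen down
FD 7: (10,4) -> (5.05,8.95) [heading=135, draw]
BK 11: (5.05,8.95) -> (12.828,1.172) [heading=135, draw]
LT 269: heading 135 -> 44
PU: pen up
REPEAT 5 [
  -- iteration 1/5 --
  FD 10: (12.828,1.172) -> (20.022,8.118) [heading=44, move]
  RT 162: heading 44 -> 242
  FD 18: (20.022,8.118) -> (11.571,-7.775) [heading=242, move]
  RT 180: heading 242 -> 62
  -- iteration 2/5 --
  FD 10: (11.571,-7.775) -> (16.266,1.055) [heading=62, move]
  RT 162: heading 62 -> 260
  FD 18: (16.266,1.055) -> (13.14,-16.672) [heading=260, move]
  RT 180: heading 260 -> 80
  -- iteration 3/5 --
  FD 10: (13.14,-16.672) -> (14.877,-6.824) [heading=80, move]
  RT 162: heading 80 -> 278
  FD 18: (14.877,-6.824) -> (17.382,-24.649) [heading=278, move]
  RT 180: heading 278 -> 98
  -- iteration 4/5 --
  FD 10: (17.382,-24.649) -> (15.99,-14.746) [heading=98, move]
  RT 162: heading 98 -> 296
  FD 18: (15.99,-14.746) -> (23.881,-30.924) [heading=296, move]
  RT 180: heading 296 -> 116
  -- iteration 5/5 --
  FD 10: (23.881,-30.924) -> (19.497,-21.936) [heading=116, move]
  RT 162: heading 116 -> 314
  FD 18: (19.497,-21.936) -> (32.001,-34.884) [heading=314, move]
  RT 180: heading 314 -> 134
]
FD 12: (32.001,-34.884) -> (23.665,-26.252) [heading=134, move]
LT 30: heading 134 -> 164
PU: pen up
FD 12: (23.665,-26.252) -> (12.13,-22.945) [heading=164, move]
Final: pos=(12.13,-22.945), heading=164, 2 segment(s) drawn

Answer: 12.13 -22.945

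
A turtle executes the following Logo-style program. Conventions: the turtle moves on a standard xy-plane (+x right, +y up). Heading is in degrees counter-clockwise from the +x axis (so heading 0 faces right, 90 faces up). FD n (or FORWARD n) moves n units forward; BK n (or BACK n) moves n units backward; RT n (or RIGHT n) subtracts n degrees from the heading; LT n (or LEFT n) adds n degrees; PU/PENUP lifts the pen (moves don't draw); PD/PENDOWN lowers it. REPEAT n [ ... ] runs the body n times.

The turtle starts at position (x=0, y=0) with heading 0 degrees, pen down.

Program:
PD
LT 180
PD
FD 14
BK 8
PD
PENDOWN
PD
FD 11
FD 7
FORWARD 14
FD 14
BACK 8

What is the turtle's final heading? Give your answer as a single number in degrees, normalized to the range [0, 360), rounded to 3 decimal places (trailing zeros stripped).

Answer: 180

Derivation:
Executing turtle program step by step:
Start: pos=(0,0), heading=0, pen down
PD: pen down
LT 180: heading 0 -> 180
PD: pen down
FD 14: (0,0) -> (-14,0) [heading=180, draw]
BK 8: (-14,0) -> (-6,0) [heading=180, draw]
PD: pen down
PD: pen down
PD: pen down
FD 11: (-6,0) -> (-17,0) [heading=180, draw]
FD 7: (-17,0) -> (-24,0) [heading=180, draw]
FD 14: (-24,0) -> (-38,0) [heading=180, draw]
FD 14: (-38,0) -> (-52,0) [heading=180, draw]
BK 8: (-52,0) -> (-44,0) [heading=180, draw]
Final: pos=(-44,0), heading=180, 7 segment(s) drawn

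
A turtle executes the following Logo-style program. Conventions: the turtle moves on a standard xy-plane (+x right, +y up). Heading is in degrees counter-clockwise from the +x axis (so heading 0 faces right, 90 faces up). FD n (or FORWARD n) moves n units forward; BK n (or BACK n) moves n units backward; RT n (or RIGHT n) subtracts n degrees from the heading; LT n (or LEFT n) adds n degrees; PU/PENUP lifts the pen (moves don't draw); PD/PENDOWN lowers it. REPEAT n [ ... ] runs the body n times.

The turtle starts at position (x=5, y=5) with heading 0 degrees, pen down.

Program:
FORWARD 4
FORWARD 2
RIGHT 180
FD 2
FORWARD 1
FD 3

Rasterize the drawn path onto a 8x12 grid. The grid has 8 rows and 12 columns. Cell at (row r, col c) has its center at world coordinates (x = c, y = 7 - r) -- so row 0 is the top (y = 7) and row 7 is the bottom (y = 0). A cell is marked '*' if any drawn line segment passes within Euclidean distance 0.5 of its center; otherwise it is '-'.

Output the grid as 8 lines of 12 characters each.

Segment 0: (5,5) -> (9,5)
Segment 1: (9,5) -> (11,5)
Segment 2: (11,5) -> (9,5)
Segment 3: (9,5) -> (8,5)
Segment 4: (8,5) -> (5,5)

Answer: ------------
------------
-----*******
------------
------------
------------
------------
------------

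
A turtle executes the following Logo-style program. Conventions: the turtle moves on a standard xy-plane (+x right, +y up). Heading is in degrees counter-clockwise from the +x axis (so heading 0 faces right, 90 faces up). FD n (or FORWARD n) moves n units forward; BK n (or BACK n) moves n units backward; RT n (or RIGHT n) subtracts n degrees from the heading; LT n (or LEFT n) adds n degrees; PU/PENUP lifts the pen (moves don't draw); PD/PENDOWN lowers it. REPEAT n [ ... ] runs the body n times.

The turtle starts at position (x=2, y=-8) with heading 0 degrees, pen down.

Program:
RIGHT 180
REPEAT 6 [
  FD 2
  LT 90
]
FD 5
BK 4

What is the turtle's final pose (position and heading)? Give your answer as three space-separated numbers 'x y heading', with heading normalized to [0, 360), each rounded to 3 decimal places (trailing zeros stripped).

Answer: 1 -10 0

Derivation:
Executing turtle program step by step:
Start: pos=(2,-8), heading=0, pen down
RT 180: heading 0 -> 180
REPEAT 6 [
  -- iteration 1/6 --
  FD 2: (2,-8) -> (0,-8) [heading=180, draw]
  LT 90: heading 180 -> 270
  -- iteration 2/6 --
  FD 2: (0,-8) -> (0,-10) [heading=270, draw]
  LT 90: heading 270 -> 0
  -- iteration 3/6 --
  FD 2: (0,-10) -> (2,-10) [heading=0, draw]
  LT 90: heading 0 -> 90
  -- iteration 4/6 --
  FD 2: (2,-10) -> (2,-8) [heading=90, draw]
  LT 90: heading 90 -> 180
  -- iteration 5/6 --
  FD 2: (2,-8) -> (0,-8) [heading=180, draw]
  LT 90: heading 180 -> 270
  -- iteration 6/6 --
  FD 2: (0,-8) -> (0,-10) [heading=270, draw]
  LT 90: heading 270 -> 0
]
FD 5: (0,-10) -> (5,-10) [heading=0, draw]
BK 4: (5,-10) -> (1,-10) [heading=0, draw]
Final: pos=(1,-10), heading=0, 8 segment(s) drawn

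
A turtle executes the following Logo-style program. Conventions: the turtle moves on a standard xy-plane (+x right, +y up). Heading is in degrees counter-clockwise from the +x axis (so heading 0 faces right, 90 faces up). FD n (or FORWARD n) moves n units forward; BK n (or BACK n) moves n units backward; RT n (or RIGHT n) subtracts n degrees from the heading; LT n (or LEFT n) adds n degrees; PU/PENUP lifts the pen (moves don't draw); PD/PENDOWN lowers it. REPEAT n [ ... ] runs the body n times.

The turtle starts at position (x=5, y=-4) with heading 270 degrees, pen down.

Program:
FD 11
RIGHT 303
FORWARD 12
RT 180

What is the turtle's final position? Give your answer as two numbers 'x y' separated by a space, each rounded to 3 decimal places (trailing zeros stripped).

Answer: 15.064 -21.536

Derivation:
Executing turtle program step by step:
Start: pos=(5,-4), heading=270, pen down
FD 11: (5,-4) -> (5,-15) [heading=270, draw]
RT 303: heading 270 -> 327
FD 12: (5,-15) -> (15.064,-21.536) [heading=327, draw]
RT 180: heading 327 -> 147
Final: pos=(15.064,-21.536), heading=147, 2 segment(s) drawn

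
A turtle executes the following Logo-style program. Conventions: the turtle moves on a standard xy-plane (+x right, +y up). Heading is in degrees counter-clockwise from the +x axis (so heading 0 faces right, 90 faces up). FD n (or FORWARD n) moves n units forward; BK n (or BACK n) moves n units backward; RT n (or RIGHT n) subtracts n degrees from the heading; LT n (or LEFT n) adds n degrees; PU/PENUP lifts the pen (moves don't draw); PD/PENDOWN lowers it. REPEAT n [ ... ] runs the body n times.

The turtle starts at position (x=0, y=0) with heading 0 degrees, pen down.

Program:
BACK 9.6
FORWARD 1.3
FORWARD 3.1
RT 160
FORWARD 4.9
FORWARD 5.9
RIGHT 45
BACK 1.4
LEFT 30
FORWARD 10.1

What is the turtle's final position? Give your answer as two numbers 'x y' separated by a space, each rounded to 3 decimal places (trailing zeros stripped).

Executing turtle program step by step:
Start: pos=(0,0), heading=0, pen down
BK 9.6: (0,0) -> (-9.6,0) [heading=0, draw]
FD 1.3: (-9.6,0) -> (-8.3,0) [heading=0, draw]
FD 3.1: (-8.3,0) -> (-5.2,0) [heading=0, draw]
RT 160: heading 0 -> 200
FD 4.9: (-5.2,0) -> (-9.804,-1.676) [heading=200, draw]
FD 5.9: (-9.804,-1.676) -> (-15.349,-3.694) [heading=200, draw]
RT 45: heading 200 -> 155
BK 1.4: (-15.349,-3.694) -> (-14.08,-4.285) [heading=155, draw]
LT 30: heading 155 -> 185
FD 10.1: (-14.08,-4.285) -> (-24.141,-5.166) [heading=185, draw]
Final: pos=(-24.141,-5.166), heading=185, 7 segment(s) drawn

Answer: -24.141 -5.166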